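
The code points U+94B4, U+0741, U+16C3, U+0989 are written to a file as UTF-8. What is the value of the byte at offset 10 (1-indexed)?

0xA6

1-indexed offset 10 is 0-indexed offset 9.
U+94B4 → 3-byte form E9 92 B4 at offsets 0–2.
U+0741 → 2-byte form DD 81 at offsets 3–4.
U+16C3 → 3-byte form E1 9B 83 at offsets 5–7.
U+0989 → 3-byte form E0 A6 89 at offsets 8–10.
Offset 9 falls in char 4's range; it's byte 2 of E0 A6 89 = 0xA6.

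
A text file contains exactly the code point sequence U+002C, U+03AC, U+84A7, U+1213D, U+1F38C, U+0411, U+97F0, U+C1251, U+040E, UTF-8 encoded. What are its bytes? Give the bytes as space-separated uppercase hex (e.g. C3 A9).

U+002C: 1-byte form → 2C.
U+03AC: 2-byte form → CE AC.
U+84A7: 3-byte form → E8 92 A7.
U+1213D: 4-byte form → F0 92 84 BD.
U+1F38C: 4-byte form → F0 9F 8E 8C.
U+0411: 2-byte form → D0 91.
U+97F0: 3-byte form → E9 9F B0.
U+C1251: 4-byte form → F3 81 89 91.
U+040E: 2-byte form → D0 8E.
Concatenated (25 bytes): 2C CE AC E8 92 A7 F0 92 84 BD F0 9F 8E 8C D0 91 E9 9F B0 F3 81 89 91 D0 8E.

2C CE AC E8 92 A7 F0 92 84 BD F0 9F 8E 8C D0 91 E9 9F B0 F3 81 89 91 D0 8E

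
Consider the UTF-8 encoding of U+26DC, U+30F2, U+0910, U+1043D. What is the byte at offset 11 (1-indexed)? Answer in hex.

1-indexed offset 11 is 0-indexed offset 10.
U+26DC → 3-byte form E2 9B 9C at offsets 0–2.
U+30F2 → 3-byte form E3 83 B2 at offsets 3–5.
U+0910 → 3-byte form E0 A4 90 at offsets 6–8.
U+1043D → 4-byte form F0 90 90 BD at offsets 9–12.
Offset 10 falls in char 4's range; it's byte 2 of F0 90 90 BD = 0x90.

0x90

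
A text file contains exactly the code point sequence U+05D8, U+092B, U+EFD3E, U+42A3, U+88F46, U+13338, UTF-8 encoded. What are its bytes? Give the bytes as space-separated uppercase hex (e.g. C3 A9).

D7 98 E0 A4 AB F3 AF B4 BE E4 8A A3 F2 88 BD 86 F0 93 8C B8

U+05D8: 2-byte form → D7 98.
U+092B: 3-byte form → E0 A4 AB.
U+EFD3E: 4-byte form → F3 AF B4 BE.
U+42A3: 3-byte form → E4 8A A3.
U+88F46: 4-byte form → F2 88 BD 86.
U+13338: 4-byte form → F0 93 8C B8.
Concatenated (20 bytes): D7 98 E0 A4 AB F3 AF B4 BE E4 8A A3 F2 88 BD 86 F0 93 8C B8.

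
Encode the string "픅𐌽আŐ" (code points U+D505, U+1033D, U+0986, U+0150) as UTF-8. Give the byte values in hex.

U+D505: 3-byte form → ED 94 85.
U+1033D: 4-byte form → F0 90 8C BD.
U+0986: 3-byte form → E0 A6 86.
U+0150: 2-byte form → C5 90.
Concatenated (12 bytes): ED 94 85 F0 90 8C BD E0 A6 86 C5 90.

ED 94 85 F0 90 8C BD E0 A6 86 C5 90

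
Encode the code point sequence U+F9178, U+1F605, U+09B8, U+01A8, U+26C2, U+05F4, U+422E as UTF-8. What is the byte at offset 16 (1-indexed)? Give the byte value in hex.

0x82

1-indexed offset 16 is 0-indexed offset 15.
U+F9178 → 4-byte form F3 B9 85 B8 at offsets 0–3.
U+1F605 → 4-byte form F0 9F 98 85 at offsets 4–7.
U+09B8 → 3-byte form E0 A6 B8 at offsets 8–10.
U+01A8 → 2-byte form C6 A8 at offsets 11–12.
U+26C2 → 3-byte form E2 9B 82 at offsets 13–15.
Offset 15 falls in char 5's range; it's byte 3 of E2 9B 82 = 0x82.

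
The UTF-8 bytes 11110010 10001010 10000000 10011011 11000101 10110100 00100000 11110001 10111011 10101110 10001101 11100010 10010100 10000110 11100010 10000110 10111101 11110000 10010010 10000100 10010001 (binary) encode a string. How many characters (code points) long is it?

Byte at offset 0: 0xF2 = 11110010 → 4-byte char (#1). Advance 4.
Byte at offset 4: 0xC5 = 11000101 → 2-byte char (#2). Advance 2.
Byte at offset 6: 0x20 = 00100000 → 1-byte char (#3). Advance 1.
Byte at offset 7: 0xF1 = 11110001 → 4-byte char (#4). Advance 4.
Byte at offset 11: 0xE2 = 11100010 → 3-byte char (#5). Advance 3.
Byte at offset 14: 0xE2 = 11100010 → 3-byte char (#6). Advance 3.
Byte at offset 17: 0xF0 = 11110000 → 4-byte char (#7). Advance 4.
Reached end at offset 21 after 7 code points.

7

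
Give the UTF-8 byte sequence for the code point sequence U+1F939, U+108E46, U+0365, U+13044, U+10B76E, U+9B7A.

U+1F939: 4-byte form → F0 9F A4 B9.
U+108E46: 4-byte form → F4 88 B9 86.
U+0365: 2-byte form → CD A5.
U+13044: 4-byte form → F0 93 81 84.
U+10B76E: 4-byte form → F4 8B 9D AE.
U+9B7A: 3-byte form → E9 AD BA.
Concatenated (21 bytes): F0 9F A4 B9 F4 88 B9 86 CD A5 F0 93 81 84 F4 8B 9D AE E9 AD BA.

F0 9F A4 B9 F4 88 B9 86 CD A5 F0 93 81 84 F4 8B 9D AE E9 AD BA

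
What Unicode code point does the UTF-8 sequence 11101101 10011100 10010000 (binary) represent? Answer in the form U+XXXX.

U+D710

Leading byte 0xED = 11101101 matches 1110xxxx → 3-byte sequence.
Byte 1: 0xED = 11101101, payload 1101 (4 bits).
Byte 2: 0x9C = 10011100 (10xxxxxx ✓), payload 011100.
Byte 3: 0x90 = 10010000 (10xxxxxx ✓), payload 010000.
Concatenate: 1101011100010000 = 0xD710 (16 bits → U+D710).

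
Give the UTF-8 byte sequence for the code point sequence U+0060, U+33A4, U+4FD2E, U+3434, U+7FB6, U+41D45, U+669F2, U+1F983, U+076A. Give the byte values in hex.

U+0060: 1-byte form → 60.
U+33A4: 3-byte form → E3 8E A4.
U+4FD2E: 4-byte form → F1 8F B4 AE.
U+3434: 3-byte form → E3 90 B4.
U+7FB6: 3-byte form → E7 BE B6.
U+41D45: 4-byte form → F1 81 B5 85.
U+669F2: 4-byte form → F1 A6 A7 B2.
U+1F983: 4-byte form → F0 9F A6 83.
U+076A: 2-byte form → DD AA.
Concatenated (28 bytes): 60 E3 8E A4 F1 8F B4 AE E3 90 B4 E7 BE B6 F1 81 B5 85 F1 A6 A7 B2 F0 9F A6 83 DD AA.

60 E3 8E A4 F1 8F B4 AE E3 90 B4 E7 BE B6 F1 81 B5 85 F1 A6 A7 B2 F0 9F A6 83 DD AA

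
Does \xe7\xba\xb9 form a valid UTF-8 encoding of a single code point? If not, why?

Leading byte 0xE7 = 11100111 → 3-byte form.
Continuation bytes 0xBA=10111010, 0xB9=10111001 all match 10xxxxxx.
Decoded value 0x7EB9 is ≥ 0x800 (shortest form) and not a surrogate.

valid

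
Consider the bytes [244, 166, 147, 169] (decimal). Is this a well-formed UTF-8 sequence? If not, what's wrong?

Leading byte 0xF4 = 11110100 → 4-byte form.
Payload = 0x1264E9, which exceeds U+10FFFF, the maximum Unicode code point. (Leading bytes F5–FF, or F4 followed by ≥ 0x90, are invalid.)

invalid (encodes a value above U+10FFFF)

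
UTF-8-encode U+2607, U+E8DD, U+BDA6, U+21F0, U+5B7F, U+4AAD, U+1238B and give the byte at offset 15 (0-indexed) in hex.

0xE4

U+2607 → 3-byte form E2 98 87 at offsets 0–2.
U+E8DD → 3-byte form EE A3 9D at offsets 3–5.
U+BDA6 → 3-byte form EB B6 A6 at offsets 6–8.
U+21F0 → 3-byte form E2 87 B0 at offsets 9–11.
U+5B7F → 3-byte form E5 AD BF at offsets 12–14.
U+4AAD → 3-byte form E4 AA AD at offsets 15–17.
Offset 15 falls in char 6's range; it's byte 1 of E4 AA AD = 0xE4.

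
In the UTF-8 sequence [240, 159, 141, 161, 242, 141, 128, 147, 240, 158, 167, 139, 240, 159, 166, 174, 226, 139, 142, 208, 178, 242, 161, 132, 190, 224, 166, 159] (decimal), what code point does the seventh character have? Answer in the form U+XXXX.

U+A113E

Offset 0: leading byte 0xF0 = 11110000 → 4-byte char #1 = F0 9F 8D A1.
Offset 4: leading byte 0xF2 = 11110010 → 4-byte char #2 = F2 8D 80 93.
Offset 8: leading byte 0xF0 = 11110000 → 4-byte char #3 = F0 9E A7 8B.
Offset 12: leading byte 0xF0 = 11110000 → 4-byte char #4 = F0 9F A6 AE.
Offset 16: leading byte 0xE2 = 11100010 → 3-byte char #5 = E2 8B 8E.
Offset 19: leading byte 0xD0 = 11010000 → 2-byte char #6 = D0 B2.
Offset 21: leading byte 0xF2 = 11110010 → 4-byte char #7 = F2 A1 84 BE.
Leading byte 0xF2 = 11110010 matches 11110xxx → 4-byte sequence.
Byte 1: 0xF2 = 11110010, payload 010 (3 bits).
Byte 2: 0xA1 = 10100001 (10xxxxxx ✓), payload 100001.
Byte 3: 0x84 = 10000100 (10xxxxxx ✓), payload 000100.
Byte 4: 0xBE = 10111110 (10xxxxxx ✓), payload 111110.
Concatenate: 010100001000100111110 = 0xA113E (21 bits → U+A113E).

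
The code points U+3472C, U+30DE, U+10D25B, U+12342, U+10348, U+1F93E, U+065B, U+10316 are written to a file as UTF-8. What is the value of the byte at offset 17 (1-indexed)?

1-indexed offset 17 is 0-indexed offset 16.
U+3472C → 4-byte form F0 B4 9C AC at offsets 0–3.
U+30DE → 3-byte form E3 83 9E at offsets 4–6.
U+10D25B → 4-byte form F4 8D 89 9B at offsets 7–10.
U+12342 → 4-byte form F0 92 8D 82 at offsets 11–14.
U+10348 → 4-byte form F0 90 8D 88 at offsets 15–18.
Offset 16 falls in char 5's range; it's byte 2 of F0 90 8D 88 = 0x90.

0x90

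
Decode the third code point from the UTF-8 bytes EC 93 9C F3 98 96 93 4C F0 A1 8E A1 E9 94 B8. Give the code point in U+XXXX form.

U+004C

Offset 0: leading byte 0xEC = 11101100 → 3-byte char #1 = EC 93 9C.
Offset 3: leading byte 0xF3 = 11110011 → 4-byte char #2 = F3 98 96 93.
Offset 7: leading byte 0x4C = 01001100 → 1-byte char #3 = 4C.
Leading byte 0x4C = 01001100 matches 0xxxxxxx → 1-byte sequence.
Byte 1: 0x4C = 01001100, payload 1001100 (7 bits).
Concatenate: 1001100 = 0x4C (7 bits → U+004C).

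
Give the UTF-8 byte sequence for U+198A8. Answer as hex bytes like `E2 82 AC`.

U+198A8 = 0x198A8 = 104616 decimal. In range U+10000–U+10FFFF → 4-byte form: 11110xxx 10xxxxxx 10xxxxxx 10xxxxxx.
Binary (21 bits): 000011001100010101000.
Split 3+6+6+6: 000 | 011001 | 100010 | 101000.
Byte 1: 11110000 = 0xF0.
Byte 2: 10011001 = 0x99.
Byte 3: 10100010 = 0xA2.
Byte 4: 10101000 = 0xA8.

F0 99 A2 A8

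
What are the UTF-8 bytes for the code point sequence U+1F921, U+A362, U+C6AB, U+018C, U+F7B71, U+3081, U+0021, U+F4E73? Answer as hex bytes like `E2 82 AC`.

F0 9F A4 A1 EA 8D A2 EC 9A AB C6 8C F3 B7 AD B1 E3 82 81 21 F3 B4 B9 B3

U+1F921: 4-byte form → F0 9F A4 A1.
U+A362: 3-byte form → EA 8D A2.
U+C6AB: 3-byte form → EC 9A AB.
U+018C: 2-byte form → C6 8C.
U+F7B71: 4-byte form → F3 B7 AD B1.
U+3081: 3-byte form → E3 82 81.
U+0021: 1-byte form → 21.
U+F4E73: 4-byte form → F3 B4 B9 B3.
Concatenated (24 bytes): F0 9F A4 A1 EA 8D A2 EC 9A AB C6 8C F3 B7 AD B1 E3 82 81 21 F3 B4 B9 B3.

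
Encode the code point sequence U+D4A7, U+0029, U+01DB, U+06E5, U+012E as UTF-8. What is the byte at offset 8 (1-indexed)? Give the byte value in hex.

0xA5

1-indexed offset 8 is 0-indexed offset 7.
U+D4A7 → 3-byte form ED 92 A7 at offsets 0–2.
U+0029 → 1-byte form 29 at offsets 3–3.
U+01DB → 2-byte form C7 9B at offsets 4–5.
U+06E5 → 2-byte form DB A5 at offsets 6–7.
Offset 7 falls in char 4's range; it's byte 2 of DB A5 = 0xA5.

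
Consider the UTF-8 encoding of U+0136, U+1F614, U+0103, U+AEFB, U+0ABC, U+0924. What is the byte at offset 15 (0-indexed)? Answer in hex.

0xA4

U+0136 → 2-byte form C4 B6 at offsets 0–1.
U+1F614 → 4-byte form F0 9F 98 94 at offsets 2–5.
U+0103 → 2-byte form C4 83 at offsets 6–7.
U+AEFB → 3-byte form EA BB BB at offsets 8–10.
U+0ABC → 3-byte form E0 AA BC at offsets 11–13.
U+0924 → 3-byte form E0 A4 A4 at offsets 14–16.
Offset 15 falls in char 6's range; it's byte 2 of E0 A4 A4 = 0xA4.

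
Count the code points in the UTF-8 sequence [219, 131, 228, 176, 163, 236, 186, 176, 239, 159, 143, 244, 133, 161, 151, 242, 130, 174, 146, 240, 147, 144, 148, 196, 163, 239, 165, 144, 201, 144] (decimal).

10

Byte at offset 0: 0xDB = 11011011 → 2-byte char (#1). Advance 2.
Byte at offset 2: 0xE4 = 11100100 → 3-byte char (#2). Advance 3.
Byte at offset 5: 0xEC = 11101100 → 3-byte char (#3). Advance 3.
Byte at offset 8: 0xEF = 11101111 → 3-byte char (#4). Advance 3.
Byte at offset 11: 0xF4 = 11110100 → 4-byte char (#5). Advance 4.
Byte at offset 15: 0xF2 = 11110010 → 4-byte char (#6). Advance 4.
Byte at offset 19: 0xF0 = 11110000 → 4-byte char (#7). Advance 4.
Byte at offset 23: 0xC4 = 11000100 → 2-byte char (#8). Advance 2.
Byte at offset 25: 0xEF = 11101111 → 3-byte char (#9). Advance 3.
Byte at offset 28: 0xC9 = 11001001 → 2-byte char (#10). Advance 2.
Reached end at offset 30 after 10 code points.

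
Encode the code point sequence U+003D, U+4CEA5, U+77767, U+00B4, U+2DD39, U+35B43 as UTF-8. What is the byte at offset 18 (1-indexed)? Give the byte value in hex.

1-indexed offset 18 is 0-indexed offset 17.
U+003D → 1-byte form 3D at offsets 0–0.
U+4CEA5 → 4-byte form F1 8C BA A5 at offsets 1–4.
U+77767 → 4-byte form F1 B7 9D A7 at offsets 5–8.
U+00B4 → 2-byte form C2 B4 at offsets 9–10.
U+2DD39 → 4-byte form F0 AD B4 B9 at offsets 11–14.
U+35B43 → 4-byte form F0 B5 AD 83 at offsets 15–18.
Offset 17 falls in char 6's range; it's byte 3 of F0 B5 AD 83 = 0xAD.

0xAD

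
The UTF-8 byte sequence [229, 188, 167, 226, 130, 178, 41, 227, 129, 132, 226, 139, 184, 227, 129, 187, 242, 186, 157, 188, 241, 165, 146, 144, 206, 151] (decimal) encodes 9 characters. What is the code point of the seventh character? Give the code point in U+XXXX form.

Offset 0: leading byte 0xE5 = 11100101 → 3-byte char #1 = E5 BC A7.
Offset 3: leading byte 0xE2 = 11100010 → 3-byte char #2 = E2 82 B2.
Offset 6: leading byte 0x29 = 00101001 → 1-byte char #3 = 29.
Offset 7: leading byte 0xE3 = 11100011 → 3-byte char #4 = E3 81 84.
Offset 10: leading byte 0xE2 = 11100010 → 3-byte char #5 = E2 8B B8.
Offset 13: leading byte 0xE3 = 11100011 → 3-byte char #6 = E3 81 BB.
Offset 16: leading byte 0xF2 = 11110010 → 4-byte char #7 = F2 BA 9D BC.
Leading byte 0xF2 = 11110010 matches 11110xxx → 4-byte sequence.
Byte 1: 0xF2 = 11110010, payload 010 (3 bits).
Byte 2: 0xBA = 10111010 (10xxxxxx ✓), payload 111010.
Byte 3: 0x9D = 10011101 (10xxxxxx ✓), payload 011101.
Byte 4: 0xBC = 10111100 (10xxxxxx ✓), payload 111100.
Concatenate: 010111010011101111100 = 0xBA77C (21 bits → U+BA77C).

U+BA77C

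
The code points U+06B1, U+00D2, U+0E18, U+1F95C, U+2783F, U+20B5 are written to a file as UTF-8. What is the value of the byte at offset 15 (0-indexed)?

U+06B1 → 2-byte form DA B1 at offsets 0–1.
U+00D2 → 2-byte form C3 92 at offsets 2–3.
U+0E18 → 3-byte form E0 B8 98 at offsets 4–6.
U+1F95C → 4-byte form F0 9F A5 9C at offsets 7–10.
U+2783F → 4-byte form F0 A7 A0 BF at offsets 11–14.
U+20B5 → 3-byte form E2 82 B5 at offsets 15–17.
Offset 15 falls in char 6's range; it's byte 1 of E2 82 B5 = 0xE2.

0xE2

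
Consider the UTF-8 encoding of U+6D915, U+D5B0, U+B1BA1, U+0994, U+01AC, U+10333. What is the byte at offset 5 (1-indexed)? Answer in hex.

0xED

1-indexed offset 5 is 0-indexed offset 4.
U+6D915 → 4-byte form F1 AD A4 95 at offsets 0–3.
U+D5B0 → 3-byte form ED 96 B0 at offsets 4–6.
Offset 4 falls in char 2's range; it's byte 1 of ED 96 B0 = 0xED.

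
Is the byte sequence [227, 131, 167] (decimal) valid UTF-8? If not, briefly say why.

Leading byte 0xE3 = 11100011 → 3-byte form.
Continuation bytes 0x83=10000011, 0xA7=10100111 all match 10xxxxxx.
Decoded value 0x30E7 is ≥ 0x800 (shortest form) and not a surrogate.

valid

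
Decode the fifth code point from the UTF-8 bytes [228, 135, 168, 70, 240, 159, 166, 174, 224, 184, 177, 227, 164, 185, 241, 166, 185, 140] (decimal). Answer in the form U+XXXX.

Offset 0: leading byte 0xE4 = 11100100 → 3-byte char #1 = E4 87 A8.
Offset 3: leading byte 0x46 = 01000110 → 1-byte char #2 = 46.
Offset 4: leading byte 0xF0 = 11110000 → 4-byte char #3 = F0 9F A6 AE.
Offset 8: leading byte 0xE0 = 11100000 → 3-byte char #4 = E0 B8 B1.
Offset 11: leading byte 0xE3 = 11100011 → 3-byte char #5 = E3 A4 B9.
Leading byte 0xE3 = 11100011 matches 1110xxxx → 3-byte sequence.
Byte 1: 0xE3 = 11100011, payload 0011 (4 bits).
Byte 2: 0xA4 = 10100100 (10xxxxxx ✓), payload 100100.
Byte 3: 0xB9 = 10111001 (10xxxxxx ✓), payload 111001.
Concatenate: 0011100100111001 = 0x3939 (16 bits → U+3939).

U+3939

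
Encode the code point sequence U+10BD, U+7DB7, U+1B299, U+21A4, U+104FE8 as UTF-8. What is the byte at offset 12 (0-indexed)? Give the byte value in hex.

U+10BD → 3-byte form E1 82 BD at offsets 0–2.
U+7DB7 → 3-byte form E7 B6 B7 at offsets 3–5.
U+1B299 → 4-byte form F0 9B 8A 99 at offsets 6–9.
U+21A4 → 3-byte form E2 86 A4 at offsets 10–12.
Offset 12 falls in char 4's range; it's byte 3 of E2 86 A4 = 0xA4.

0xA4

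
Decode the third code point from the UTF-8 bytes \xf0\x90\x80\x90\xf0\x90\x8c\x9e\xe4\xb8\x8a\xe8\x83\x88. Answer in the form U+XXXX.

U+4E0A

Offset 0: leading byte 0xF0 = 11110000 → 4-byte char #1 = F0 90 80 90.
Offset 4: leading byte 0xF0 = 11110000 → 4-byte char #2 = F0 90 8C 9E.
Offset 8: leading byte 0xE4 = 11100100 → 3-byte char #3 = E4 B8 8A.
Leading byte 0xE4 = 11100100 matches 1110xxxx → 3-byte sequence.
Byte 1: 0xE4 = 11100100, payload 0100 (4 bits).
Byte 2: 0xB8 = 10111000 (10xxxxxx ✓), payload 111000.
Byte 3: 0x8A = 10001010 (10xxxxxx ✓), payload 001010.
Concatenate: 0100111000001010 = 0x4E0A (16 bits → U+4E0A).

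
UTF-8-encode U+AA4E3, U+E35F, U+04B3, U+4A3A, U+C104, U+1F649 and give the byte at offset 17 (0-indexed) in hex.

0x99

U+AA4E3 → 4-byte form F2 AA 93 A3 at offsets 0–3.
U+E35F → 3-byte form EE 8D 9F at offsets 4–6.
U+04B3 → 2-byte form D2 B3 at offsets 7–8.
U+4A3A → 3-byte form E4 A8 BA at offsets 9–11.
U+C104 → 3-byte form EC 84 84 at offsets 12–14.
U+1F649 → 4-byte form F0 9F 99 89 at offsets 15–18.
Offset 17 falls in char 6's range; it's byte 3 of F0 9F 99 89 = 0x99.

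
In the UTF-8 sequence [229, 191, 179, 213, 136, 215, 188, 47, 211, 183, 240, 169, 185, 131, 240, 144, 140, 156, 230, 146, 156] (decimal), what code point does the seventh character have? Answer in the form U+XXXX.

U+1031C

Offset 0: leading byte 0xE5 = 11100101 → 3-byte char #1 = E5 BF B3.
Offset 3: leading byte 0xD5 = 11010101 → 2-byte char #2 = D5 88.
Offset 5: leading byte 0xD7 = 11010111 → 2-byte char #3 = D7 BC.
Offset 7: leading byte 0x2F = 00101111 → 1-byte char #4 = 2F.
Offset 8: leading byte 0xD3 = 11010011 → 2-byte char #5 = D3 B7.
Offset 10: leading byte 0xF0 = 11110000 → 4-byte char #6 = F0 A9 B9 83.
Offset 14: leading byte 0xF0 = 11110000 → 4-byte char #7 = F0 90 8C 9C.
Leading byte 0xF0 = 11110000 matches 11110xxx → 4-byte sequence.
Byte 1: 0xF0 = 11110000, payload 000 (3 bits).
Byte 2: 0x90 = 10010000 (10xxxxxx ✓), payload 010000.
Byte 3: 0x8C = 10001100 (10xxxxxx ✓), payload 001100.
Byte 4: 0x9C = 10011100 (10xxxxxx ✓), payload 011100.
Concatenate: 000010000001100011100 = 0x1031C (21 bits → U+1031C).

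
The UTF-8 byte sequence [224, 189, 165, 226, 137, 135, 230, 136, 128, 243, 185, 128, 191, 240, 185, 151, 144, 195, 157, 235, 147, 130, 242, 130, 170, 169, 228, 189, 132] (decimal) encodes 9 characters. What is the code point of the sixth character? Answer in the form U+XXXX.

U+00DD

Offset 0: leading byte 0xE0 = 11100000 → 3-byte char #1 = E0 BD A5.
Offset 3: leading byte 0xE2 = 11100010 → 3-byte char #2 = E2 89 87.
Offset 6: leading byte 0xE6 = 11100110 → 3-byte char #3 = E6 88 80.
Offset 9: leading byte 0xF3 = 11110011 → 4-byte char #4 = F3 B9 80 BF.
Offset 13: leading byte 0xF0 = 11110000 → 4-byte char #5 = F0 B9 97 90.
Offset 17: leading byte 0xC3 = 11000011 → 2-byte char #6 = C3 9D.
Leading byte 0xC3 = 11000011 matches 110xxxxx → 2-byte sequence.
Byte 1: 0xC3 = 11000011, payload 00011 (5 bits).
Byte 2: 0x9D = 10011101 (10xxxxxx ✓), payload 011101.
Concatenate: 00011011101 = 0xDD (11 bits → U+00DD).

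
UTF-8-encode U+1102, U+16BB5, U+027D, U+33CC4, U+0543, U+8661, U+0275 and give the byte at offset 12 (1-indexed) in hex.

0xB3

1-indexed offset 12 is 0-indexed offset 11.
U+1102 → 3-byte form E1 84 82 at offsets 0–2.
U+16BB5 → 4-byte form F0 96 AE B5 at offsets 3–6.
U+027D → 2-byte form C9 BD at offsets 7–8.
U+33CC4 → 4-byte form F0 B3 B3 84 at offsets 9–12.
Offset 11 falls in char 4's range; it's byte 3 of F0 B3 B3 84 = 0xB3.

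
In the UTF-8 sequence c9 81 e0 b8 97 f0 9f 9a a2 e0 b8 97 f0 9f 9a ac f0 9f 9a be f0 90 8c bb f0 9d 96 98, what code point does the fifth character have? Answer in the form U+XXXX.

U+1F6AC

Offset 0: leading byte 0xC9 = 11001001 → 2-byte char #1 = C9 81.
Offset 2: leading byte 0xE0 = 11100000 → 3-byte char #2 = E0 B8 97.
Offset 5: leading byte 0xF0 = 11110000 → 4-byte char #3 = F0 9F 9A A2.
Offset 9: leading byte 0xE0 = 11100000 → 3-byte char #4 = E0 B8 97.
Offset 12: leading byte 0xF0 = 11110000 → 4-byte char #5 = F0 9F 9A AC.
Leading byte 0xF0 = 11110000 matches 11110xxx → 4-byte sequence.
Byte 1: 0xF0 = 11110000, payload 000 (3 bits).
Byte 2: 0x9F = 10011111 (10xxxxxx ✓), payload 011111.
Byte 3: 0x9A = 10011010 (10xxxxxx ✓), payload 011010.
Byte 4: 0xAC = 10101100 (10xxxxxx ✓), payload 101100.
Concatenate: 000011111011010101100 = 0x1F6AC (21 bits → U+1F6AC).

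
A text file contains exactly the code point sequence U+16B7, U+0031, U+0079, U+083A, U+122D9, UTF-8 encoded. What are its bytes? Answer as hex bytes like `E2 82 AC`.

E1 9A B7 31 79 E0 A0 BA F0 92 8B 99

U+16B7: 3-byte form → E1 9A B7.
U+0031: 1-byte form → 31.
U+0079: 1-byte form → 79.
U+083A: 3-byte form → E0 A0 BA.
U+122D9: 4-byte form → F0 92 8B 99.
Concatenated (12 bytes): E1 9A B7 31 79 E0 A0 BA F0 92 8B 99.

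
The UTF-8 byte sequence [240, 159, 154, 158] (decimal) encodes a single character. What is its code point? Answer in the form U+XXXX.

Leading byte 0xF0 = 11110000 matches 11110xxx → 4-byte sequence.
Byte 1: 0xF0 = 11110000, payload 000 (3 bits).
Byte 2: 0x9F = 10011111 (10xxxxxx ✓), payload 011111.
Byte 3: 0x9A = 10011010 (10xxxxxx ✓), payload 011010.
Byte 4: 0x9E = 10011110 (10xxxxxx ✓), payload 011110.
Concatenate: 000011111011010011110 = 0x1F69E (21 bits → U+1F69E).

U+1F69E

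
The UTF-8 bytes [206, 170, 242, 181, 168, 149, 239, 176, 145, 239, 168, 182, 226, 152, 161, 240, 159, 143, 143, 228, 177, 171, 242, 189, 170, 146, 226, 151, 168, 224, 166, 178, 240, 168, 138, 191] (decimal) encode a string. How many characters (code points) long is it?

11

Byte at offset 0: 0xCE = 11001110 → 2-byte char (#1). Advance 2.
Byte at offset 2: 0xF2 = 11110010 → 4-byte char (#2). Advance 4.
Byte at offset 6: 0xEF = 11101111 → 3-byte char (#3). Advance 3.
Byte at offset 9: 0xEF = 11101111 → 3-byte char (#4). Advance 3.
Byte at offset 12: 0xE2 = 11100010 → 3-byte char (#5). Advance 3.
Byte at offset 15: 0xF0 = 11110000 → 4-byte char (#6). Advance 4.
Byte at offset 19: 0xE4 = 11100100 → 3-byte char (#7). Advance 3.
Byte at offset 22: 0xF2 = 11110010 → 4-byte char (#8). Advance 4.
Byte at offset 26: 0xE2 = 11100010 → 3-byte char (#9). Advance 3.
Byte at offset 29: 0xE0 = 11100000 → 3-byte char (#10). Advance 3.
Byte at offset 32: 0xF0 = 11110000 → 4-byte char (#11). Advance 4.
Reached end at offset 36 after 11 code points.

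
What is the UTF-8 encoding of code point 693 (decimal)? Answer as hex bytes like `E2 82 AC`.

U+02B5 = 0x2B5 = 693 decimal. In range U+0080–U+07FF → 2-byte form: 110xxxxx 10xxxxxx.
Binary (11 bits): 01010110101.
Split 5+6: 01010 | 110101.
Byte 1: 11001010 = 0xCA.
Byte 2: 10110101 = 0xB5.

CA B5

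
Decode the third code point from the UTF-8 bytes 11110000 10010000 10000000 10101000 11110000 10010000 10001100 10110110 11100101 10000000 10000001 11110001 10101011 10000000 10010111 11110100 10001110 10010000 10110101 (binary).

Offset 0: leading byte 0xF0 = 11110000 → 4-byte char #1 = F0 90 80 A8.
Offset 4: leading byte 0xF0 = 11110000 → 4-byte char #2 = F0 90 8C B6.
Offset 8: leading byte 0xE5 = 11100101 → 3-byte char #3 = E5 80 81.
Leading byte 0xE5 = 11100101 matches 1110xxxx → 3-byte sequence.
Byte 1: 0xE5 = 11100101, payload 0101 (4 bits).
Byte 2: 0x80 = 10000000 (10xxxxxx ✓), payload 000000.
Byte 3: 0x81 = 10000001 (10xxxxxx ✓), payload 000001.
Concatenate: 0101000000000001 = 0x5001 (16 bits → U+5001).

U+5001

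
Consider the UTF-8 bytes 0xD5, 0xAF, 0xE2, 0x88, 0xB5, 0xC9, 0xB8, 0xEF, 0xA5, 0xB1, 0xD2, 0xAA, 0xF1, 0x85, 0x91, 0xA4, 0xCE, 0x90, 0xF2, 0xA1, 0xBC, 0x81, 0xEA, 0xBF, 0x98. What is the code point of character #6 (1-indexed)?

Offset 0: leading byte 0xD5 = 11010101 → 2-byte char #1 = D5 AF.
Offset 2: leading byte 0xE2 = 11100010 → 3-byte char #2 = E2 88 B5.
Offset 5: leading byte 0xC9 = 11001001 → 2-byte char #3 = C9 B8.
Offset 7: leading byte 0xEF = 11101111 → 3-byte char #4 = EF A5 B1.
Offset 10: leading byte 0xD2 = 11010010 → 2-byte char #5 = D2 AA.
Offset 12: leading byte 0xF1 = 11110001 → 4-byte char #6 = F1 85 91 A4.
Leading byte 0xF1 = 11110001 matches 11110xxx → 4-byte sequence.
Byte 1: 0xF1 = 11110001, payload 001 (3 bits).
Byte 2: 0x85 = 10000101 (10xxxxxx ✓), payload 000101.
Byte 3: 0x91 = 10010001 (10xxxxxx ✓), payload 010001.
Byte 4: 0xA4 = 10100100 (10xxxxxx ✓), payload 100100.
Concatenate: 001000101010001100100 = 0x45464 (21 bits → U+45464).

U+45464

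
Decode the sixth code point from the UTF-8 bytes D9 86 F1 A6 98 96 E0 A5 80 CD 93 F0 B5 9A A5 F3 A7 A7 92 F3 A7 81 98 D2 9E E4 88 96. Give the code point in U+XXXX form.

Offset 0: leading byte 0xD9 = 11011001 → 2-byte char #1 = D9 86.
Offset 2: leading byte 0xF1 = 11110001 → 4-byte char #2 = F1 A6 98 96.
Offset 6: leading byte 0xE0 = 11100000 → 3-byte char #3 = E0 A5 80.
Offset 9: leading byte 0xCD = 11001101 → 2-byte char #4 = CD 93.
Offset 11: leading byte 0xF0 = 11110000 → 4-byte char #5 = F0 B5 9A A5.
Offset 15: leading byte 0xF3 = 11110011 → 4-byte char #6 = F3 A7 A7 92.
Leading byte 0xF3 = 11110011 matches 11110xxx → 4-byte sequence.
Byte 1: 0xF3 = 11110011, payload 011 (3 bits).
Byte 2: 0xA7 = 10100111 (10xxxxxx ✓), payload 100111.
Byte 3: 0xA7 = 10100111 (10xxxxxx ✓), payload 100111.
Byte 4: 0x92 = 10010010 (10xxxxxx ✓), payload 010010.
Concatenate: 011100111100111010010 = 0xE79D2 (21 bits → U+E79D2).

U+E79D2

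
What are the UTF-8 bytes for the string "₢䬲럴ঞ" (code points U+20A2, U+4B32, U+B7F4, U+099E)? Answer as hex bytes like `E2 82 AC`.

E2 82 A2 E4 AC B2 EB 9F B4 E0 A6 9E

U+20A2: 3-byte form → E2 82 A2.
U+4B32: 3-byte form → E4 AC B2.
U+B7F4: 3-byte form → EB 9F B4.
U+099E: 3-byte form → E0 A6 9E.
Concatenated (12 bytes): E2 82 A2 E4 AC B2 EB 9F B4 E0 A6 9E.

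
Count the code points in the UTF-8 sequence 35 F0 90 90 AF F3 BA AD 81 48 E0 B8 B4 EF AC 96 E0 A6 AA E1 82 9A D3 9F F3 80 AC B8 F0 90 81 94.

Byte at offset 0: 0x35 = 00110101 → 1-byte char (#1). Advance 1.
Byte at offset 1: 0xF0 = 11110000 → 4-byte char (#2). Advance 4.
Byte at offset 5: 0xF3 = 11110011 → 4-byte char (#3). Advance 4.
Byte at offset 9: 0x48 = 01001000 → 1-byte char (#4). Advance 1.
Byte at offset 10: 0xE0 = 11100000 → 3-byte char (#5). Advance 3.
Byte at offset 13: 0xEF = 11101111 → 3-byte char (#6). Advance 3.
Byte at offset 16: 0xE0 = 11100000 → 3-byte char (#7). Advance 3.
Byte at offset 19: 0xE1 = 11100001 → 3-byte char (#8). Advance 3.
Byte at offset 22: 0xD3 = 11010011 → 2-byte char (#9). Advance 2.
Byte at offset 24: 0xF3 = 11110011 → 4-byte char (#10). Advance 4.
Byte at offset 28: 0xF0 = 11110000 → 4-byte char (#11). Advance 4.
Reached end at offset 32 after 11 code points.

11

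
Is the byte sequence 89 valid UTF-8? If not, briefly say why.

Byte 0x89 = 10001001 has the form 10xxxxxx — a continuation byte — but there is no preceding leading byte.

invalid (continuation byte with no leading byte)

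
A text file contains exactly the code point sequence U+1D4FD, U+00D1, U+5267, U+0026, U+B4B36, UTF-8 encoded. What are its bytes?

F0 9D 93 BD C3 91 E5 89 A7 26 F2 B4 AC B6

U+1D4FD: 4-byte form → F0 9D 93 BD.
U+00D1: 2-byte form → C3 91.
U+5267: 3-byte form → E5 89 A7.
U+0026: 1-byte form → 26.
U+B4B36: 4-byte form → F2 B4 AC B6.
Concatenated (14 bytes): F0 9D 93 BD C3 91 E5 89 A7 26 F2 B4 AC B6.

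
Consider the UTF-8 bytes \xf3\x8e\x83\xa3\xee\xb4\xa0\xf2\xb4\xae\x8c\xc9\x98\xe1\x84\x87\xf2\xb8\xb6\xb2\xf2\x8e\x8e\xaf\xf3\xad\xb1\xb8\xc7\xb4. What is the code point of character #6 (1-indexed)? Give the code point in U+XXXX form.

U+B8DB2

Offset 0: leading byte 0xF3 = 11110011 → 4-byte char #1 = F3 8E 83 A3.
Offset 4: leading byte 0xEE = 11101110 → 3-byte char #2 = EE B4 A0.
Offset 7: leading byte 0xF2 = 11110010 → 4-byte char #3 = F2 B4 AE 8C.
Offset 11: leading byte 0xC9 = 11001001 → 2-byte char #4 = C9 98.
Offset 13: leading byte 0xE1 = 11100001 → 3-byte char #5 = E1 84 87.
Offset 16: leading byte 0xF2 = 11110010 → 4-byte char #6 = F2 B8 B6 B2.
Leading byte 0xF2 = 11110010 matches 11110xxx → 4-byte sequence.
Byte 1: 0xF2 = 11110010, payload 010 (3 bits).
Byte 2: 0xB8 = 10111000 (10xxxxxx ✓), payload 111000.
Byte 3: 0xB6 = 10110110 (10xxxxxx ✓), payload 110110.
Byte 4: 0xB2 = 10110010 (10xxxxxx ✓), payload 110010.
Concatenate: 010111000110110110010 = 0xB8DB2 (21 bits → U+B8DB2).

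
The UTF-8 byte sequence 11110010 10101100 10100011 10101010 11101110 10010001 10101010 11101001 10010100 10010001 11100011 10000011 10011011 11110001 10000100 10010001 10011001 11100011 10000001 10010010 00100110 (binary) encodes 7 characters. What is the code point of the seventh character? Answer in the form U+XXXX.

U+0026

Offset 0: leading byte 0xF2 = 11110010 → 4-byte char #1 = F2 AC A3 AA.
Offset 4: leading byte 0xEE = 11101110 → 3-byte char #2 = EE 91 AA.
Offset 7: leading byte 0xE9 = 11101001 → 3-byte char #3 = E9 94 91.
Offset 10: leading byte 0xE3 = 11100011 → 3-byte char #4 = E3 83 9B.
Offset 13: leading byte 0xF1 = 11110001 → 4-byte char #5 = F1 84 91 99.
Offset 17: leading byte 0xE3 = 11100011 → 3-byte char #6 = E3 81 92.
Offset 20: leading byte 0x26 = 00100110 → 1-byte char #7 = 26.
Leading byte 0x26 = 00100110 matches 0xxxxxxx → 1-byte sequence.
Byte 1: 0x26 = 00100110, payload 0100110 (7 bits).
Concatenate: 0100110 = 0x26 (7 bits → U+0026).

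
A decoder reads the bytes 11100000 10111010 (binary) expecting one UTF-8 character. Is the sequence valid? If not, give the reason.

invalid (sequence truncated)

Leading byte 0xE0 = 11100000 → 3-byte form, but only 2 bytes are present.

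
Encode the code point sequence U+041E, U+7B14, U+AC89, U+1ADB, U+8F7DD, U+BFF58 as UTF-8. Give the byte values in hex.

U+041E: 2-byte form → D0 9E.
U+7B14: 3-byte form → E7 AC 94.
U+AC89: 3-byte form → EA B2 89.
U+1ADB: 3-byte form → E1 AB 9B.
U+8F7DD: 4-byte form → F2 8F 9F 9D.
U+BFF58: 4-byte form → F2 BF BD 98.
Concatenated (19 bytes): D0 9E E7 AC 94 EA B2 89 E1 AB 9B F2 8F 9F 9D F2 BF BD 98.

D0 9E E7 AC 94 EA B2 89 E1 AB 9B F2 8F 9F 9D F2 BF BD 98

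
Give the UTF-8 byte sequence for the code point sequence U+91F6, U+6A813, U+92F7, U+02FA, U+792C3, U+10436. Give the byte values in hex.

E9 87 B6 F1 AA A0 93 E9 8B B7 CB BA F1 B9 8B 83 F0 90 90 B6

U+91F6: 3-byte form → E9 87 B6.
U+6A813: 4-byte form → F1 AA A0 93.
U+92F7: 3-byte form → E9 8B B7.
U+02FA: 2-byte form → CB BA.
U+792C3: 4-byte form → F1 B9 8B 83.
U+10436: 4-byte form → F0 90 90 B6.
Concatenated (20 bytes): E9 87 B6 F1 AA A0 93 E9 8B B7 CB BA F1 B9 8B 83 F0 90 90 B6.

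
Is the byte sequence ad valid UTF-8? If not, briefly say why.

invalid (continuation byte with no leading byte)

Byte 0xAD = 10101101 has the form 10xxxxxx — a continuation byte — but there is no preceding leading byte.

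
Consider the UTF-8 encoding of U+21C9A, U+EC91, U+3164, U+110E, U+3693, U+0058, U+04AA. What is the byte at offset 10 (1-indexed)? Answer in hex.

1-indexed offset 10 is 0-indexed offset 9.
U+21C9A → 4-byte form F0 A1 B2 9A at offsets 0–3.
U+EC91 → 3-byte form EE B2 91 at offsets 4–6.
U+3164 → 3-byte form E3 85 A4 at offsets 7–9.
Offset 9 falls in char 3's range; it's byte 3 of E3 85 A4 = 0xA4.

0xA4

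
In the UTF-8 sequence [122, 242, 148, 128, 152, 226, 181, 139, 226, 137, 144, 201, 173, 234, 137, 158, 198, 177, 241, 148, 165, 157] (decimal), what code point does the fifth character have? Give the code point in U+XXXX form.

Offset 0: leading byte 0x7A = 01111010 → 1-byte char #1 = 7A.
Offset 1: leading byte 0xF2 = 11110010 → 4-byte char #2 = F2 94 80 98.
Offset 5: leading byte 0xE2 = 11100010 → 3-byte char #3 = E2 B5 8B.
Offset 8: leading byte 0xE2 = 11100010 → 3-byte char #4 = E2 89 90.
Offset 11: leading byte 0xC9 = 11001001 → 2-byte char #5 = C9 AD.
Leading byte 0xC9 = 11001001 matches 110xxxxx → 2-byte sequence.
Byte 1: 0xC9 = 11001001, payload 01001 (5 bits).
Byte 2: 0xAD = 10101101 (10xxxxxx ✓), payload 101101.
Concatenate: 01001101101 = 0x26D (11 bits → U+026D).

U+026D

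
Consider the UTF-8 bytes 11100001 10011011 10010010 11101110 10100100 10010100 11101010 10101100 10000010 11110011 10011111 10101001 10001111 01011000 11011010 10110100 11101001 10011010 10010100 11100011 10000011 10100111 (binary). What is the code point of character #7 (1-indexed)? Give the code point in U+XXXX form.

U+9694

Offset 0: leading byte 0xE1 = 11100001 → 3-byte char #1 = E1 9B 92.
Offset 3: leading byte 0xEE = 11101110 → 3-byte char #2 = EE A4 94.
Offset 6: leading byte 0xEA = 11101010 → 3-byte char #3 = EA AC 82.
Offset 9: leading byte 0xF3 = 11110011 → 4-byte char #4 = F3 9F A9 8F.
Offset 13: leading byte 0x58 = 01011000 → 1-byte char #5 = 58.
Offset 14: leading byte 0xDA = 11011010 → 2-byte char #6 = DA B4.
Offset 16: leading byte 0xE9 = 11101001 → 3-byte char #7 = E9 9A 94.
Leading byte 0xE9 = 11101001 matches 1110xxxx → 3-byte sequence.
Byte 1: 0xE9 = 11101001, payload 1001 (4 bits).
Byte 2: 0x9A = 10011010 (10xxxxxx ✓), payload 011010.
Byte 3: 0x94 = 10010100 (10xxxxxx ✓), payload 010100.
Concatenate: 1001011010010100 = 0x9694 (16 bits → U+9694).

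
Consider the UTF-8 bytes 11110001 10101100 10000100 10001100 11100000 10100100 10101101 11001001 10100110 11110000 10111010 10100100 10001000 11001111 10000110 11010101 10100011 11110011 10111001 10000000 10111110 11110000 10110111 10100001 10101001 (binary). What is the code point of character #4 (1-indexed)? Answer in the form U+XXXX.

Offset 0: leading byte 0xF1 = 11110001 → 4-byte char #1 = F1 AC 84 8C.
Offset 4: leading byte 0xE0 = 11100000 → 3-byte char #2 = E0 A4 AD.
Offset 7: leading byte 0xC9 = 11001001 → 2-byte char #3 = C9 A6.
Offset 9: leading byte 0xF0 = 11110000 → 4-byte char #4 = F0 BA A4 88.
Leading byte 0xF0 = 11110000 matches 11110xxx → 4-byte sequence.
Byte 1: 0xF0 = 11110000, payload 000 (3 bits).
Byte 2: 0xBA = 10111010 (10xxxxxx ✓), payload 111010.
Byte 3: 0xA4 = 10100100 (10xxxxxx ✓), payload 100100.
Byte 4: 0x88 = 10001000 (10xxxxxx ✓), payload 001000.
Concatenate: 000111010100100001000 = 0x3A908 (21 bits → U+3A908).

U+3A908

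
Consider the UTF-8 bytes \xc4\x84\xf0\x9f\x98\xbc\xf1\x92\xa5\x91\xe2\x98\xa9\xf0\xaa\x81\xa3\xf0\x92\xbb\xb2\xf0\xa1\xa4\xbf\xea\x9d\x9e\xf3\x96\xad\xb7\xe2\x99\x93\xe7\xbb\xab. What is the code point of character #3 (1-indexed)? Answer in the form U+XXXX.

U+52951

Offset 0: leading byte 0xC4 = 11000100 → 2-byte char #1 = C4 84.
Offset 2: leading byte 0xF0 = 11110000 → 4-byte char #2 = F0 9F 98 BC.
Offset 6: leading byte 0xF1 = 11110001 → 4-byte char #3 = F1 92 A5 91.
Leading byte 0xF1 = 11110001 matches 11110xxx → 4-byte sequence.
Byte 1: 0xF1 = 11110001, payload 001 (3 bits).
Byte 2: 0x92 = 10010010 (10xxxxxx ✓), payload 010010.
Byte 3: 0xA5 = 10100101 (10xxxxxx ✓), payload 100101.
Byte 4: 0x91 = 10010001 (10xxxxxx ✓), payload 010001.
Concatenate: 001010010100101010001 = 0x52951 (21 bits → U+52951).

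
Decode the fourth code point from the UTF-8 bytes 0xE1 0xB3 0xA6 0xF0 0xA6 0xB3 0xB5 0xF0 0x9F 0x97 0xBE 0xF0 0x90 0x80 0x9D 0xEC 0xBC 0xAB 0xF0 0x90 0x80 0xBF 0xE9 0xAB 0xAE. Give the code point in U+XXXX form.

U+1001D

Offset 0: leading byte 0xE1 = 11100001 → 3-byte char #1 = E1 B3 A6.
Offset 3: leading byte 0xF0 = 11110000 → 4-byte char #2 = F0 A6 B3 B5.
Offset 7: leading byte 0xF0 = 11110000 → 4-byte char #3 = F0 9F 97 BE.
Offset 11: leading byte 0xF0 = 11110000 → 4-byte char #4 = F0 90 80 9D.
Leading byte 0xF0 = 11110000 matches 11110xxx → 4-byte sequence.
Byte 1: 0xF0 = 11110000, payload 000 (3 bits).
Byte 2: 0x90 = 10010000 (10xxxxxx ✓), payload 010000.
Byte 3: 0x80 = 10000000 (10xxxxxx ✓), payload 000000.
Byte 4: 0x9D = 10011101 (10xxxxxx ✓), payload 011101.
Concatenate: 000010000000000011101 = 0x1001D (21 bits → U+1001D).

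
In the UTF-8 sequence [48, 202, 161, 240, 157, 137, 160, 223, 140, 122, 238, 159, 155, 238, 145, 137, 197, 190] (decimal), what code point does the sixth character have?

Offset 0: leading byte 0x30 = 00110000 → 1-byte char #1 = 30.
Offset 1: leading byte 0xCA = 11001010 → 2-byte char #2 = CA A1.
Offset 3: leading byte 0xF0 = 11110000 → 4-byte char #3 = F0 9D 89 A0.
Offset 7: leading byte 0xDF = 11011111 → 2-byte char #4 = DF 8C.
Offset 9: leading byte 0x7A = 01111010 → 1-byte char #5 = 7A.
Offset 10: leading byte 0xEE = 11101110 → 3-byte char #6 = EE 9F 9B.
Leading byte 0xEE = 11101110 matches 1110xxxx → 3-byte sequence.
Byte 1: 0xEE = 11101110, payload 1110 (4 bits).
Byte 2: 0x9F = 10011111 (10xxxxxx ✓), payload 011111.
Byte 3: 0x9B = 10011011 (10xxxxxx ✓), payload 011011.
Concatenate: 1110011111011011 = 0xE7DB (16 bits → U+E7DB).

U+E7DB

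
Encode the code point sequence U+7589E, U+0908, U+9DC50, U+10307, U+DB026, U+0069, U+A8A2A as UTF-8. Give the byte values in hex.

F1 B5 A2 9E E0 A4 88 F2 9D B1 90 F0 90 8C 87 F3 9B 80 A6 69 F2 A8 A8 AA

U+7589E: 4-byte form → F1 B5 A2 9E.
U+0908: 3-byte form → E0 A4 88.
U+9DC50: 4-byte form → F2 9D B1 90.
U+10307: 4-byte form → F0 90 8C 87.
U+DB026: 4-byte form → F3 9B 80 A6.
U+0069: 1-byte form → 69.
U+A8A2A: 4-byte form → F2 A8 A8 AA.
Concatenated (24 bytes): F1 B5 A2 9E E0 A4 88 F2 9D B1 90 F0 90 8C 87 F3 9B 80 A6 69 F2 A8 A8 AA.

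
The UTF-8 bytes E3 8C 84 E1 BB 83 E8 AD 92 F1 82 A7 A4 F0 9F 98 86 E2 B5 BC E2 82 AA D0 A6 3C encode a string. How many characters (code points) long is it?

Byte at offset 0: 0xE3 = 11100011 → 3-byte char (#1). Advance 3.
Byte at offset 3: 0xE1 = 11100001 → 3-byte char (#2). Advance 3.
Byte at offset 6: 0xE8 = 11101000 → 3-byte char (#3). Advance 3.
Byte at offset 9: 0xF1 = 11110001 → 4-byte char (#4). Advance 4.
Byte at offset 13: 0xF0 = 11110000 → 4-byte char (#5). Advance 4.
Byte at offset 17: 0xE2 = 11100010 → 3-byte char (#6). Advance 3.
Byte at offset 20: 0xE2 = 11100010 → 3-byte char (#7). Advance 3.
Byte at offset 23: 0xD0 = 11010000 → 2-byte char (#8). Advance 2.
Byte at offset 25: 0x3C = 00111100 → 1-byte char (#9). Advance 1.
Reached end at offset 26 after 9 code points.

9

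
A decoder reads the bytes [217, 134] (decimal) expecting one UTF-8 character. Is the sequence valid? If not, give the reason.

Leading byte 0xD9 = 11011001 → 2-byte form.
Continuation bytes 0x86=10000110 all match 10xxxxxx.
Decoded value 0x646 is ≥ 0x80 (shortest form) and not a surrogate.

valid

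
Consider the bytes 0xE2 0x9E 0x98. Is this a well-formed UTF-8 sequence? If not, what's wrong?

valid

Leading byte 0xE2 = 11100010 → 3-byte form.
Continuation bytes 0x9E=10011110, 0x98=10011000 all match 10xxxxxx.
Decoded value 0x2798 is ≥ 0x800 (shortest form) and not a surrogate.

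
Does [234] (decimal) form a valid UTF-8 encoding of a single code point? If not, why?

invalid (sequence truncated)

Leading byte 0xEA = 11101010 → 3-byte form, but only 1 byte is present.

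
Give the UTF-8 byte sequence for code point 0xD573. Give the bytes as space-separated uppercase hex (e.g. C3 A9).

U+D573 = 0xD573 = 54643 decimal. In range U+0800–U+FFFF → 3-byte form: 1110xxxx 10xxxxxx 10xxxxxx.
Binary (16 bits): 1101010101110011.
Split 4+6+6: 1101 | 010101 | 110011.
Byte 1: 11101101 = 0xED.
Byte 2: 10010101 = 0x95.
Byte 3: 10110011 = 0xB3.

ED 95 B3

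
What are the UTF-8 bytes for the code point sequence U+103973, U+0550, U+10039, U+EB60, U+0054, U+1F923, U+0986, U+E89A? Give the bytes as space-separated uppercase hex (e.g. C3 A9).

U+103973: 4-byte form → F4 83 A5 B3.
U+0550: 2-byte form → D5 90.
U+10039: 4-byte form → F0 90 80 B9.
U+EB60: 3-byte form → EE AD A0.
U+0054: 1-byte form → 54.
U+1F923: 4-byte form → F0 9F A4 A3.
U+0986: 3-byte form → E0 A6 86.
U+E89A: 3-byte form → EE A2 9A.
Concatenated (24 bytes): F4 83 A5 B3 D5 90 F0 90 80 B9 EE AD A0 54 F0 9F A4 A3 E0 A6 86 EE A2 9A.

F4 83 A5 B3 D5 90 F0 90 80 B9 EE AD A0 54 F0 9F A4 A3 E0 A6 86 EE A2 9A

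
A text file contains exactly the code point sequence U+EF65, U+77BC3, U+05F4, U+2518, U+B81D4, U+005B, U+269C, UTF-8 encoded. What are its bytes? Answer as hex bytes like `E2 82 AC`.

U+EF65: 3-byte form → EE BD A5.
U+77BC3: 4-byte form → F1 B7 AF 83.
U+05F4: 2-byte form → D7 B4.
U+2518: 3-byte form → E2 94 98.
U+B81D4: 4-byte form → F2 B8 87 94.
U+005B: 1-byte form → 5B.
U+269C: 3-byte form → E2 9A 9C.
Concatenated (20 bytes): EE BD A5 F1 B7 AF 83 D7 B4 E2 94 98 F2 B8 87 94 5B E2 9A 9C.

EE BD A5 F1 B7 AF 83 D7 B4 E2 94 98 F2 B8 87 94 5B E2 9A 9C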